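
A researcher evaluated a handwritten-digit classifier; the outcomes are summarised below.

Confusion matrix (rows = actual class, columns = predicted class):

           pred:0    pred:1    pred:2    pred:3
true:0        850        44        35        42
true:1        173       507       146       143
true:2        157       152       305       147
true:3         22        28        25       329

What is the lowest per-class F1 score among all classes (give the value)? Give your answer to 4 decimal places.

Per-class F1 score (2·TP/(2·TP+FP+FN)):
  0: TP=850, FP=173+157+22=352, FN=44+35+42=121 → 1700/2173 = 0.78233
  1: TP=507, FP=44+152+28=224, FN=173+146+143=462 → 1014/1700 = 0.59647
  2: TP=305, FP=35+146+25=206, FN=157+152+147=456 → 610/1272 = 0.47956
  3: TP=329, FP=42+143+147=332, FN=22+28+25=75 → 658/1065 = 0.61784
Lowest is class '2' with F1 score = 0.4796.

0.4796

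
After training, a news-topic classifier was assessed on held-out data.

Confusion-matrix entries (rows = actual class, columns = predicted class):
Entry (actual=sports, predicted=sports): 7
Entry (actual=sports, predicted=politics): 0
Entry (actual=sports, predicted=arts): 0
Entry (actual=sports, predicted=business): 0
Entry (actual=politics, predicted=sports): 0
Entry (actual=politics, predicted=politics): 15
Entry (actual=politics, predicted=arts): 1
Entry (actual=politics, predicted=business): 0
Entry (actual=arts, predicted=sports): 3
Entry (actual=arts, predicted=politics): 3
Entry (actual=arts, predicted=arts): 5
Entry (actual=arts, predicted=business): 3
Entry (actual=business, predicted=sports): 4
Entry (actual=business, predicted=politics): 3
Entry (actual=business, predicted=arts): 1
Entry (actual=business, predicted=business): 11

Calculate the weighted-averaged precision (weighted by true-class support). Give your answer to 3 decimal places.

0.712

Per-class precision (TP/(TP+FP)):
  sports: TP=7, FP=0+3+4=7 → 7/14 = 0.5000
  politics: TP=15, FP=0+3+3=6 → 15/21 = 0.7143
  arts: TP=5, FP=0+1+1=2 → 5/7 = 0.7143
  business: TP=11, FP=0+0+3=3 → 11/14 = 0.7857
Weighted-precision = Σ (supportᵢ/N)·precisionᵢ with N=56: (7/56)·0.5000 + (16/56)·0.7143 + (14/56)·0.7143 + (19/56)·0.7857 = 0.712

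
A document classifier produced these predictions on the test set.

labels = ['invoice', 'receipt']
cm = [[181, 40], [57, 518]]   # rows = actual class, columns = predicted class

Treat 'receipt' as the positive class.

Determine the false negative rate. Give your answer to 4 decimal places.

0.0991

FNR = FN/(FN+TP) = 57/(57+518) = 0.0991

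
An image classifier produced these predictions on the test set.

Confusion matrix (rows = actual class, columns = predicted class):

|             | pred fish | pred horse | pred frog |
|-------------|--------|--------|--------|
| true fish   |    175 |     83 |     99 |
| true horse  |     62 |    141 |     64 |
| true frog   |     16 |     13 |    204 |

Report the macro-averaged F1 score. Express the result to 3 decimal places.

Per-class F1 score (2·TP/(2·TP+FP+FN)):
  fish: TP=175, FP=62+16=78, FN=83+99=182 → 350/610 = 0.5738
  horse: TP=141, FP=83+13=96, FN=62+64=126 → 282/504 = 0.5595
  frog: TP=204, FP=99+64=163, FN=16+13=29 → 408/600 = 0.6800
Macro-F1 score = mean = (0.5738 + 0.5595 + 0.6800) / 3 = 0.604

0.604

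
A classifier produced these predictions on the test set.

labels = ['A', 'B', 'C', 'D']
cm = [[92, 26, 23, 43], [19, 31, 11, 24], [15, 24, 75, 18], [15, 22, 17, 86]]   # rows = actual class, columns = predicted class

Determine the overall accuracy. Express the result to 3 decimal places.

0.525

Accuracy = trace / total = (92+31+75+86=284) / 541 = 284/541 = 0.525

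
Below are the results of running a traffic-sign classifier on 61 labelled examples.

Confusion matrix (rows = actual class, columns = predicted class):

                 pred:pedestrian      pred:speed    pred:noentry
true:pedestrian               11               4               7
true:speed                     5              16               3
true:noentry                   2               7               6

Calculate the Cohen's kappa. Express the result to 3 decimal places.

Observed agreement pₒ = trace/N = 33/61 = 0.5410
Expected agreement pₑ = Σ (rowᵢ·colᵢ)/N² = (22·18 + 24·27 + 15·16)/61² = 0.3451
κ = (pₒ − pₑ)/(1 − pₑ) = (0.5410 − 0.3451)/(1 − 0.3451) = 0.299

0.299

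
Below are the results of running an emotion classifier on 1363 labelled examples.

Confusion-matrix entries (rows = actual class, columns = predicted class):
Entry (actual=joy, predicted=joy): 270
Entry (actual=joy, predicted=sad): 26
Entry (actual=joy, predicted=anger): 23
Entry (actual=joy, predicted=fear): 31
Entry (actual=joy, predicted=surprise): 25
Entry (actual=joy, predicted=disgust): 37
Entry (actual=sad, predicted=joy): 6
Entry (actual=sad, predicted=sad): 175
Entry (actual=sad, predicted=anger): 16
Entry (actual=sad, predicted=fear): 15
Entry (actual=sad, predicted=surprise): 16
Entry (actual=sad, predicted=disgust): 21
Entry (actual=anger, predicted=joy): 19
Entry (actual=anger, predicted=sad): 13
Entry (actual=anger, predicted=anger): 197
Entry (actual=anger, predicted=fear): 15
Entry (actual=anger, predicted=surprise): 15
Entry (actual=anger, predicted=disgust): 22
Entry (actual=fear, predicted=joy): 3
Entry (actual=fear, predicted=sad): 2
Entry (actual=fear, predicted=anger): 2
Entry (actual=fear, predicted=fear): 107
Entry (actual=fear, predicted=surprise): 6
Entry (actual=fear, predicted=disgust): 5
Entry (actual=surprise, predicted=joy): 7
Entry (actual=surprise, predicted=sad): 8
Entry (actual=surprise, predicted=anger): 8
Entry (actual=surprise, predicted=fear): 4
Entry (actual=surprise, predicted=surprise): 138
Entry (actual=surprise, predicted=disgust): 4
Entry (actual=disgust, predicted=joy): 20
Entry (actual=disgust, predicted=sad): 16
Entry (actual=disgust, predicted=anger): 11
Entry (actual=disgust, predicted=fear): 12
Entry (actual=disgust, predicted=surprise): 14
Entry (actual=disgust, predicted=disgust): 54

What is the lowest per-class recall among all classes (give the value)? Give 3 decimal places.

Per-class recall (TP/(TP+FN)):
  joy: TP=270, FN=26+23+31+25+37=142 → 270/412 = 0.6553
  sad: TP=175, FN=6+16+15+16+21=74 → 175/249 = 0.7028
  anger: TP=197, FN=19+13+15+15+22=84 → 197/281 = 0.7011
  fear: TP=107, FN=3+2+2+6+5=18 → 107/125 = 0.8560
  surprise: TP=138, FN=7+8+8+4+4=31 → 138/169 = 0.8166
  disgust: TP=54, FN=20+16+11+12+14=73 → 54/127 = 0.4252
Lowest is class 'disgust' with recall = 0.425.

0.425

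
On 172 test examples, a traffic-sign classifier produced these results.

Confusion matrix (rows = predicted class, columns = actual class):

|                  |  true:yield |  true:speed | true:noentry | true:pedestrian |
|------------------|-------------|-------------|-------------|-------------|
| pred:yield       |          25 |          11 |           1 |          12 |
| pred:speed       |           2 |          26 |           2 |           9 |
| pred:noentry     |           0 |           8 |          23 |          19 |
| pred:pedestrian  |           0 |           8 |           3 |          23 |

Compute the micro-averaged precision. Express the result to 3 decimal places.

Micro-averaging pools counts across classes: ΣTP=97, ΣFP=75, ΣFN=75.
Micro-precision = TP/(TP+FP) on pooled counts = 0.564 (equals overall accuracy in single-label multiclass).

0.564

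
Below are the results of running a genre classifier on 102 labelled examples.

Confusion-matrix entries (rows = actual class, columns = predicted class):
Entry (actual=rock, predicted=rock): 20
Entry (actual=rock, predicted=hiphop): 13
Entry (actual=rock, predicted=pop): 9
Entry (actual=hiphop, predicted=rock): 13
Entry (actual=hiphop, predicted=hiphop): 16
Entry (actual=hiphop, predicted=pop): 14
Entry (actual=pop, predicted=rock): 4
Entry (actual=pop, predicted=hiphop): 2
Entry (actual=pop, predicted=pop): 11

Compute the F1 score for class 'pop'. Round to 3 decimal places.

0.431

Take TP from the diagonal, FP from the rest of the 'pop' prediction marginal, FN from the rest of the 'pop' actual marginal.
F1 score = 2·TP/(2·TP+FP+FN).
pop: TP=11, FP=9+14=23, FN=4+2=6 → 22/51 = 0.4314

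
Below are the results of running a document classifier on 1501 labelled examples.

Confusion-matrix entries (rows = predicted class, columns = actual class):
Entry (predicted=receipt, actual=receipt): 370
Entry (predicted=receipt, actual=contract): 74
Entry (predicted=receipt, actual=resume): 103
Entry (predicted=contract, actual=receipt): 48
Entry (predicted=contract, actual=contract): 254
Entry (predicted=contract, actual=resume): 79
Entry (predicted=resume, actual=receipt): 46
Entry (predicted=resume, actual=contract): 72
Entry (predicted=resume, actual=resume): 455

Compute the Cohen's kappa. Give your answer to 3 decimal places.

0.573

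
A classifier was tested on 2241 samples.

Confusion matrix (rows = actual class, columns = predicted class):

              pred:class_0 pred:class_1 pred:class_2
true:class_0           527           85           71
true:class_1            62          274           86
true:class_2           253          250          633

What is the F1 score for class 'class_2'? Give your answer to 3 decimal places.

One-vs-rest for 'class_2': TP = diagonal; FP = other classes predicted 'class_2'; FN = 'class_2' predicted as other.
F1 score = 2·TP/(2·TP+FP+FN).
class_2: TP=633, FP=71+86=157, FN=253+250=503 → 1266/1926 = 0.6573

0.657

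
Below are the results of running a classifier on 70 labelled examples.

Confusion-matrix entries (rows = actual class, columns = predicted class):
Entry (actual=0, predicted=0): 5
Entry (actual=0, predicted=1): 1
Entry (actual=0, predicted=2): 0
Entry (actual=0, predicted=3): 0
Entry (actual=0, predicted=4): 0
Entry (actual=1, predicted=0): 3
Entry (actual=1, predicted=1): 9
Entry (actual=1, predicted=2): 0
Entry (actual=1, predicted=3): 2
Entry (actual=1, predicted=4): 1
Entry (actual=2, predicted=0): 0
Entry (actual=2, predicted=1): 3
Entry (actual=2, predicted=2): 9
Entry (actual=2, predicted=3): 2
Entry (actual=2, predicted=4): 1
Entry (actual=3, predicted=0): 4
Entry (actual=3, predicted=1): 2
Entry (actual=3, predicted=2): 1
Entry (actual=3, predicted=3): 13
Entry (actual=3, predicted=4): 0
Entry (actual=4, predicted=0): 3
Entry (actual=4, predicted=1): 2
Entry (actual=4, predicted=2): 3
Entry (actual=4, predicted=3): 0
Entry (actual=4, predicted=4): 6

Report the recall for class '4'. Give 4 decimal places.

One-vs-rest for '4': TP = diagonal; FP = other classes predicted '4'; FN = '4' predicted as other.
recall = TP/(TP+FN).
4: TP=6, FN=3+2+3+0=8 → 6/14 = 0.42857

0.4286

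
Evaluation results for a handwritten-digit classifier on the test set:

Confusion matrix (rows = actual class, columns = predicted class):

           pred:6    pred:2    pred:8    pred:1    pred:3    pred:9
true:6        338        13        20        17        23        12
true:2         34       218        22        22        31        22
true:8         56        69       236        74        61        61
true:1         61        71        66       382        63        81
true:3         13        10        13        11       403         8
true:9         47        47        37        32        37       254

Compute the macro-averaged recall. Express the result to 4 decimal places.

0.6357

Per-class recall (TP/(TP+FN)):
  6: TP=338, FN=13+20+17+23+12=85 → 338/423 = 0.79905
  2: TP=218, FN=34+22+22+31+22=131 → 218/349 = 0.62464
  8: TP=236, FN=56+69+74+61+61=321 → 236/557 = 0.42370
  1: TP=382, FN=61+71+66+63+81=342 → 382/724 = 0.52762
  3: TP=403, FN=13+10+13+11+8=55 → 403/458 = 0.87991
  9: TP=254, FN=47+47+37+32+37=200 → 254/454 = 0.55947
Macro-recall = mean = (0.79905 + 0.62464 + 0.42370 + 0.52762 + 0.87991 + 0.55947) / 6 = 0.6357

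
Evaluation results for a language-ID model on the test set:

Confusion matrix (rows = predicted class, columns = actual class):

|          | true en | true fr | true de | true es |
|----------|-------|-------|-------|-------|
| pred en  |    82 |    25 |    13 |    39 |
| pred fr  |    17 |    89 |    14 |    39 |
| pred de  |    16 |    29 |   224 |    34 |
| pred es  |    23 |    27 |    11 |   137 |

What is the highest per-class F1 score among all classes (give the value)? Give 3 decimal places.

0.793

Per-class F1 score (2·TP/(2·TP+FP+FN)):
  en: TP=82, FP=25+13+39=77, FN=17+16+23=56 → 164/297 = 0.5522
  fr: TP=89, FP=17+14+39=70, FN=25+29+27=81 → 178/329 = 0.5410
  de: TP=224, FP=16+29+34=79, FN=13+14+11=38 → 448/565 = 0.7929
  es: TP=137, FP=23+27+11=61, FN=39+39+34=112 → 274/447 = 0.6130
Highest is class 'de' with F1 score = 0.793.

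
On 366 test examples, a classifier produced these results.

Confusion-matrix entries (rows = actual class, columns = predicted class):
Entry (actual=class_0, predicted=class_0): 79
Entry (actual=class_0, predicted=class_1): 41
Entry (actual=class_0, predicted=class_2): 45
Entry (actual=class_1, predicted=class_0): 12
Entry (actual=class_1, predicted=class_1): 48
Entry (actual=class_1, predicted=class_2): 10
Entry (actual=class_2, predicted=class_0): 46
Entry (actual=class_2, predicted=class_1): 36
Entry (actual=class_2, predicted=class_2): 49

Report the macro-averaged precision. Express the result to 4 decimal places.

0.4773

Per-class precision (TP/(TP+FP)):
  class_0: TP=79, FP=12+46=58 → 79/137 = 0.57664
  class_1: TP=48, FP=41+36=77 → 48/125 = 0.38400
  class_2: TP=49, FP=45+10=55 → 49/104 = 0.47115
Macro-precision = mean = (0.57664 + 0.38400 + 0.47115) / 3 = 0.4773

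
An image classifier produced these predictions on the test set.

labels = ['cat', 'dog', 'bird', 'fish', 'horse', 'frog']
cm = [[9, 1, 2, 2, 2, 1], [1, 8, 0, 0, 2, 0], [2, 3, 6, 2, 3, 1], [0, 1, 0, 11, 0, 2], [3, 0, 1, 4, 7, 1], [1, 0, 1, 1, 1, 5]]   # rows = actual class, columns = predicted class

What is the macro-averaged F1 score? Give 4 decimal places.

0.5469

Per-class F1 score (2·TP/(2·TP+FP+FN)):
  cat: TP=9, FP=1+2+0+3+1=7, FN=1+2+2+2+1=8 → 18/33 = 0.54545
  dog: TP=8, FP=1+3+1+0+0=5, FN=1+0+0+2+0=3 → 16/24 = 0.66667
  bird: TP=6, FP=2+0+0+1+1=4, FN=2+3+2+3+1=11 → 12/27 = 0.44444
  fish: TP=11, FP=2+0+2+4+1=9, FN=0+1+0+0+2=3 → 22/34 = 0.64706
  horse: TP=7, FP=2+2+3+0+1=8, FN=3+0+1+4+1=9 → 14/31 = 0.45161
  frog: TP=5, FP=1+0+1+2+1=5, FN=1+0+1+1+1=4 → 10/19 = 0.52632
Macro-F1 score = mean = (0.54545 + 0.66667 + 0.44444 + 0.64706 + 0.45161 + 0.52632) / 6 = 0.5469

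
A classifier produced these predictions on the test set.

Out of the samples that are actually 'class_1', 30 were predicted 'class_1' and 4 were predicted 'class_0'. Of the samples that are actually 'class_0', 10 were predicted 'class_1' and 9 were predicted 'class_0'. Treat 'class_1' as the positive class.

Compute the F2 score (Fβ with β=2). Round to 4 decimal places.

0.8523

Fβ = (1+β²)·TP / ((1+β²)·TP + β²·FN + FP), with β²=4
= 5·30 / (5·30 + 4·4 + 10) = 0.8523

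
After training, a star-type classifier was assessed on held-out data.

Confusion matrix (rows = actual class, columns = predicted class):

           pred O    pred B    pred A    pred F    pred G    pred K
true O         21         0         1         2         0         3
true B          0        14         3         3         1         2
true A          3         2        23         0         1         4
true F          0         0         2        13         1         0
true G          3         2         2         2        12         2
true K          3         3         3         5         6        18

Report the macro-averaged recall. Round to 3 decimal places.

Per-class recall (TP/(TP+FN)):
  O: TP=21, FN=0+1+2+0+3=6 → 21/27 = 0.7778
  B: TP=14, FN=0+3+3+1+2=9 → 14/23 = 0.6087
  A: TP=23, FN=3+2+0+1+4=10 → 23/33 = 0.6970
  F: TP=13, FN=0+0+2+1+0=3 → 13/16 = 0.8125
  G: TP=12, FN=3+2+2+2+2=11 → 12/23 = 0.5217
  K: TP=18, FN=3+3+3+5+6=20 → 18/38 = 0.4737
Macro-recall = mean = (0.7778 + 0.6087 + 0.6970 + 0.8125 + 0.5217 + 0.4737) / 6 = 0.649

0.649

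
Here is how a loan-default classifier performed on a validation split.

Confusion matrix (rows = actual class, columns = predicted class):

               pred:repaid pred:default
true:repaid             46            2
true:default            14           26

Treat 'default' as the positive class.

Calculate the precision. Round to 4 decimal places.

Precision = TP/(TP+FP) = 26/(26+2) = 26/28 = 0.9286

0.9286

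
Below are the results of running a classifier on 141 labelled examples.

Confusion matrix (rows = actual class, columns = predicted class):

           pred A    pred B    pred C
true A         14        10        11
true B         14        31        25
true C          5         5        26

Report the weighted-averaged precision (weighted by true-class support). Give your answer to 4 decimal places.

0.5469

Per-class precision (TP/(TP+FP)):
  A: TP=14, FP=14+5=19 → 14/33 = 0.42424
  B: TP=31, FP=10+5=15 → 31/46 = 0.67391
  C: TP=26, FP=11+25=36 → 26/62 = 0.41935
Weighted-precision = Σ (supportᵢ/N)·precisionᵢ with N=141: (35/141)·0.42424 + (70/141)·0.67391 + (36/141)·0.41935 = 0.5469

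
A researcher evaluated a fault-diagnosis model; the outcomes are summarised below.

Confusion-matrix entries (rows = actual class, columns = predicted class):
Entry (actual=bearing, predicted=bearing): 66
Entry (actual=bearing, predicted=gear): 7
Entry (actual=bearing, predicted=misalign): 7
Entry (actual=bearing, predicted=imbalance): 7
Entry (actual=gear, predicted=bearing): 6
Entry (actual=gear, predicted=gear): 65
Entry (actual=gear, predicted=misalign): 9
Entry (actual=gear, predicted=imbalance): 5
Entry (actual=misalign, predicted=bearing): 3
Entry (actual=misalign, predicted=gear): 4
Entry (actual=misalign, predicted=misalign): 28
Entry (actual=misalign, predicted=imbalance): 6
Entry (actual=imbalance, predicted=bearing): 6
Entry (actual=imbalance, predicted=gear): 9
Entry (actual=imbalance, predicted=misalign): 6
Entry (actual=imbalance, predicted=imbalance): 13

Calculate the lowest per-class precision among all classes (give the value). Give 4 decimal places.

Per-class precision (TP/(TP+FP)):
  bearing: TP=66, FP=6+3+6=15 → 66/81 = 0.81481
  gear: TP=65, FP=7+4+9=20 → 65/85 = 0.76471
  misalign: TP=28, FP=7+9+6=22 → 28/50 = 0.56000
  imbalance: TP=13, FP=7+5+6=18 → 13/31 = 0.41935
Lowest is class 'imbalance' with precision = 0.4194.

0.4194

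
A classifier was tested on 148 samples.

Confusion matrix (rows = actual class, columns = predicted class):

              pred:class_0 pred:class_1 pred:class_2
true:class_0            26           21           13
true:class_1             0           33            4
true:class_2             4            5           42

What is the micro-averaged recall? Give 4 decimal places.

0.6824

Micro-averaging pools counts across classes: ΣTP=101, ΣFP=47, ΣFN=47.
Micro-recall = TP/(TP+FN) on pooled counts = 0.6824 (equals overall accuracy in single-label multiclass).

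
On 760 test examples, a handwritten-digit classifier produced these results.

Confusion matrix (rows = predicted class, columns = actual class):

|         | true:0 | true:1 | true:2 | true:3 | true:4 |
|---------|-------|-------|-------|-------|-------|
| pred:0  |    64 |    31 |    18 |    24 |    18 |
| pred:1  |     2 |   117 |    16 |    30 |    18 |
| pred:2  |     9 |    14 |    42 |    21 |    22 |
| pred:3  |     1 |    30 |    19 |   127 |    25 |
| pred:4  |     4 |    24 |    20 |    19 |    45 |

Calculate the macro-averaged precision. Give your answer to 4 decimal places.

Per-class precision (TP/(TP+FP)):
  0: TP=64, FP=31+18+24+18=91 → 64/155 = 0.41290
  1: TP=117, FP=2+16+30+18=66 → 117/183 = 0.63934
  2: TP=42, FP=9+14+21+22=66 → 42/108 = 0.38889
  3: TP=127, FP=1+30+19+25=75 → 127/202 = 0.62871
  4: TP=45, FP=4+24+20+19=67 → 45/112 = 0.40179
Macro-precision = mean = (0.41290 + 0.63934 + 0.38889 + 0.62871 + 0.40179) / 5 = 0.4943

0.4943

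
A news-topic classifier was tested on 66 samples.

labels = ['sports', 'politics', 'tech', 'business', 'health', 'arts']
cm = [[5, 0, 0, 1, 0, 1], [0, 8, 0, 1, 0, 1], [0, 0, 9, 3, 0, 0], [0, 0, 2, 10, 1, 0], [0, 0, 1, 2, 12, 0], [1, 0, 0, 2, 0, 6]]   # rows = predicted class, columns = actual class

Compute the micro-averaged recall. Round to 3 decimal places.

0.758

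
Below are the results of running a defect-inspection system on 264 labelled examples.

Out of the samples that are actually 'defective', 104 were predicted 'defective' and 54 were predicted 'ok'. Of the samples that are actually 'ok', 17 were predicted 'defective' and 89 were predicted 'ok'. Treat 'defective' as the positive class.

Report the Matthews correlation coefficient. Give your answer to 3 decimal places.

MCC = (TP·TN − FP·FN) / √((TP+FP)(TP+FN)(TN+FP)(TN+FN))
Numerator = 104·89 − 17·54 = 8338
Denominator = √(121·158·106·143) = √289790644 = 17023.2384
MCC = 8338 / 17023.2384 = 0.490

0.490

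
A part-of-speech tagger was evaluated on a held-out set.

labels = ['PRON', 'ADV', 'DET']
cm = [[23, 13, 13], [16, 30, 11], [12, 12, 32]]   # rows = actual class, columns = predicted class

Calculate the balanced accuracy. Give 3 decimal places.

0.522

Balanced accuracy = mean of per-class recall.
  PRON: recall = 23/49 = 0.4694
  ADV: recall = 30/57 = 0.5263
  DET: recall = 32/56 = 0.5714
Mean = (0.4694 + 0.5263 + 0.5714) / 3 = 0.522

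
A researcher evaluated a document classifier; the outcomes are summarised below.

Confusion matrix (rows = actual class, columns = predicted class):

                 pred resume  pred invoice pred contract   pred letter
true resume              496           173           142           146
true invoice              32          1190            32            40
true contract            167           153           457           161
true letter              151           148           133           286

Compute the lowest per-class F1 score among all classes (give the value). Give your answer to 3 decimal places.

0.423

Per-class F1 score (2·TP/(2·TP+FP+FN)):
  resume: TP=496, FP=32+167+151=350, FN=173+142+146=461 → 992/1803 = 0.5502
  invoice: TP=1190, FP=173+153+148=474, FN=32+32+40=104 → 2380/2958 = 0.8046
  contract: TP=457, FP=142+32+133=307, FN=167+153+161=481 → 914/1702 = 0.5370
  letter: TP=286, FP=146+40+161=347, FN=151+148+133=432 → 572/1351 = 0.4234
Lowest is class 'letter' with F1 score = 0.423.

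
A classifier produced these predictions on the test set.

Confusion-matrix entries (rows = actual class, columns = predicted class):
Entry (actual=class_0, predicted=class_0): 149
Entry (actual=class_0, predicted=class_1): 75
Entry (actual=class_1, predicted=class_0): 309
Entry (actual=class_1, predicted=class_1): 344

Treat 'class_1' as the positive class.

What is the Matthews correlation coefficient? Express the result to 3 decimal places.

MCC = (TP·TN − FP·FN) / √((TP+FP)(TP+FN)(TN+FP)(TN+FN))
Numerator = 344·149 − 75·309 = 28081
Denominator = √(419·653·224·458) = √28069889344 = 167540.7095
MCC = 28081 / 167540.7095 = 0.168

0.168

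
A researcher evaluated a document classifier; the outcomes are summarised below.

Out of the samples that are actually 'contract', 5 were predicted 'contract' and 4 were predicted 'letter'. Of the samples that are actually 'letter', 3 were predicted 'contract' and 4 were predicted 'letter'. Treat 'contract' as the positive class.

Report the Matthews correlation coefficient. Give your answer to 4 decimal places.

0.1260

MCC = (TP·TN − FP·FN) / √((TP+FP)(TP+FN)(TN+FP)(TN+FN))
Numerator = 5·4 − 3·4 = 8
Denominator = √(8·9·7·8) = √4032 = 63.4980
MCC = 8 / 63.4980 = 0.1260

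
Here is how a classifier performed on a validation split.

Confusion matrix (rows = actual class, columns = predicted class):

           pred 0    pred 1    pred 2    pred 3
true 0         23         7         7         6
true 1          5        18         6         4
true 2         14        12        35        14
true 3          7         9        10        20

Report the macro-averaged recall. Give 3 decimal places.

0.495

Per-class recall (TP/(TP+FN)):
  0: TP=23, FN=7+7+6=20 → 23/43 = 0.5349
  1: TP=18, FN=5+6+4=15 → 18/33 = 0.5455
  2: TP=35, FN=14+12+14=40 → 35/75 = 0.4667
  3: TP=20, FN=7+9+10=26 → 20/46 = 0.4348
Macro-recall = mean = (0.5349 + 0.5455 + 0.4667 + 0.4348) / 4 = 0.495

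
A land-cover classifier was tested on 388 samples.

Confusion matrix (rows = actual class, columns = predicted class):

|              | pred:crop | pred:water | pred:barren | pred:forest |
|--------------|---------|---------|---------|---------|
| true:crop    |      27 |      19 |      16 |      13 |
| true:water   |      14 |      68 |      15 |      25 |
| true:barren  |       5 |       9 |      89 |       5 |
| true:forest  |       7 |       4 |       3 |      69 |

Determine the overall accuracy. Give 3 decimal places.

0.652

Accuracy = trace / total = (27+68+89+69=253) / 388 = 253/388 = 0.652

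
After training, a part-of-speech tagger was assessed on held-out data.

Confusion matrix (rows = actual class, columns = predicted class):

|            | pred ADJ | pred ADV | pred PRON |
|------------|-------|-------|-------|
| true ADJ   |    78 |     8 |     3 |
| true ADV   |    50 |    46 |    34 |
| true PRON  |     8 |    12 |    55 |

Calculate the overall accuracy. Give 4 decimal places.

Accuracy = trace / total = (78+46+55=179) / 294 = 179/294 = 0.6088

0.6088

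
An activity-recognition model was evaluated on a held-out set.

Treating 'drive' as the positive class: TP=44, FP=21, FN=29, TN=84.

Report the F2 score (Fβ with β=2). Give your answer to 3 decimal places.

0.616

Fβ = (1+β²)·TP / ((1+β²)·TP + β²·FN + FP), with β²=4
= 5·44 / (5·44 + 4·29 + 21) = 0.616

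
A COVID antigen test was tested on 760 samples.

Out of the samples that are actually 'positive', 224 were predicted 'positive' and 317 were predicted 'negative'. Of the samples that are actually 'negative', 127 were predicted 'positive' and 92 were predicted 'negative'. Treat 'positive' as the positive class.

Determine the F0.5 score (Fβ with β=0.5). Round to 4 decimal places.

Fβ = (1+β²)·TP / ((1+β²)·TP + β²·FN + FP), with β²=1/4
= 1.25·224 / (1.25·224 + 0.25·317 + 127) = 0.5758

0.5758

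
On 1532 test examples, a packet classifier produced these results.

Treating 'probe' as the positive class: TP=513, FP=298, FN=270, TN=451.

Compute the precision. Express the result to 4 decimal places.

0.6326

Precision = TP/(TP+FP) = 513/(513+298) = 513/811 = 0.6326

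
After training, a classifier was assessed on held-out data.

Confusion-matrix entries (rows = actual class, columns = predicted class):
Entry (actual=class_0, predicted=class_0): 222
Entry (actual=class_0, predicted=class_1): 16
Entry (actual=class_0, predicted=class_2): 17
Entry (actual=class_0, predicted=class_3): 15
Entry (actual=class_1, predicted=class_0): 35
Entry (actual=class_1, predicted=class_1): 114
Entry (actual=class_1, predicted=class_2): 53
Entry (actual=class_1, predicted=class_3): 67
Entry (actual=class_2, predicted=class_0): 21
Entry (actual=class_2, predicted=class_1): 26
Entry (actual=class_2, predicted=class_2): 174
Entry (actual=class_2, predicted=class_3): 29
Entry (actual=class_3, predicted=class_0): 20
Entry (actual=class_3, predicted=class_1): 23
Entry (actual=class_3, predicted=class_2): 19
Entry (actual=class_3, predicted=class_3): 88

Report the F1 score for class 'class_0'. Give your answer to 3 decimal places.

Treat 'class_0' as positive and all other classes as negative.
F1 score = 2·TP/(2·TP+FP+FN).
class_0: TP=222, FP=35+21+20=76, FN=16+17+15=48 → 444/568 = 0.7817

0.782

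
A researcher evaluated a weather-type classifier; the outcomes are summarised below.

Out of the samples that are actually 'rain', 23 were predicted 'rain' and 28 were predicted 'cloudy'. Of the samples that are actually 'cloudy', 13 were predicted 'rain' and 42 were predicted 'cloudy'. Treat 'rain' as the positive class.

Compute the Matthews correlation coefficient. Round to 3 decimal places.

MCC = (TP·TN − FP·FN) / √((TP+FP)(TP+FN)(TN+FP)(TN+FN))
Numerator = 23·42 − 13·28 = 602
Denominator = √(36·51·55·70) = √7068600 = 2658.6839
MCC = 602 / 2658.6839 = 0.226

0.226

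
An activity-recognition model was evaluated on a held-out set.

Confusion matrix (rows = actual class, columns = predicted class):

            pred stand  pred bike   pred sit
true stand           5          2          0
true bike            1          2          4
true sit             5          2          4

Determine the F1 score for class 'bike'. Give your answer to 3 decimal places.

Treat 'bike' as positive and all other classes as negative.
F1 score = 2·TP/(2·TP+FP+FN).
bike: TP=2, FP=2+2=4, FN=1+4=5 → 4/13 = 0.3077

0.308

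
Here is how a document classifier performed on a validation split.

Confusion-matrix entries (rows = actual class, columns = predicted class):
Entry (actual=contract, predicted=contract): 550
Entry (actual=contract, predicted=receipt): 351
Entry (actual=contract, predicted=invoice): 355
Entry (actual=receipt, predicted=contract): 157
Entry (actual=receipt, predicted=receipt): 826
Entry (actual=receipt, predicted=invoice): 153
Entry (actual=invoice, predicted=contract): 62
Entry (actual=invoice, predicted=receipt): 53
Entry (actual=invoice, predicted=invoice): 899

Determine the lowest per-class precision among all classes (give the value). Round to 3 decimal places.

Per-class precision (TP/(TP+FP)):
  contract: TP=550, FP=157+62=219 → 550/769 = 0.7152
  receipt: TP=826, FP=351+53=404 → 826/1230 = 0.6715
  invoice: TP=899, FP=355+153=508 → 899/1407 = 0.6389
Lowest is class 'invoice' with precision = 0.639.

0.639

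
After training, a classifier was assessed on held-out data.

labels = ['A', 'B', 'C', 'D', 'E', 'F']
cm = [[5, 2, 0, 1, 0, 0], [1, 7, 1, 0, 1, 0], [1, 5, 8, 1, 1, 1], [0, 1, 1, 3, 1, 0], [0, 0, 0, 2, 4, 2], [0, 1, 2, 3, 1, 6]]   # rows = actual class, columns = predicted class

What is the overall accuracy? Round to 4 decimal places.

0.5323

Accuracy = trace / total = (5+7+8+3+4+6=33) / 62 = 33/62 = 0.5323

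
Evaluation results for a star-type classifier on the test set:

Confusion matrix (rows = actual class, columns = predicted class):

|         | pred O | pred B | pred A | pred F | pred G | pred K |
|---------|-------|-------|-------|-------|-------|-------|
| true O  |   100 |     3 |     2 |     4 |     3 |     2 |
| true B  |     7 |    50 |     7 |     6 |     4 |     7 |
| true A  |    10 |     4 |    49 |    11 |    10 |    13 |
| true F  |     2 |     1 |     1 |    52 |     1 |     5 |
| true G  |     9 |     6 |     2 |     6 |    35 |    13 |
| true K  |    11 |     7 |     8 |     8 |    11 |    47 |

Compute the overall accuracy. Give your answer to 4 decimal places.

0.6441

Accuracy = trace / total = (100+50+49+52+35+47=333) / 517 = 333/517 = 0.6441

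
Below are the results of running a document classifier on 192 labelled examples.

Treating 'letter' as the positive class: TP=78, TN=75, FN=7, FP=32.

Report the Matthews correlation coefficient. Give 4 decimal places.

0.6211

MCC = (TP·TN − FP·FN) / √((TP+FP)(TP+FN)(TN+FP)(TN+FN))
Numerator = 78·75 − 32·7 = 5626
Denominator = √(110·85·107·82) = √82036900 = 9057.4224
MCC = 5626 / 9057.4224 = 0.6211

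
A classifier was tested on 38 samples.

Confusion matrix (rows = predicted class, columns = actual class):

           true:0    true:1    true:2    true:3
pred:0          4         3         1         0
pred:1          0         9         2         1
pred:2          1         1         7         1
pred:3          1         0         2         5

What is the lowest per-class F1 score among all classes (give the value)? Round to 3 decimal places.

Per-class F1 score (2·TP/(2·TP+FP+FN)):
  0: TP=4, FP=3+1+0=4, FN=0+1+1=2 → 8/14 = 0.5714
  1: TP=9, FP=0+2+1=3, FN=3+1+0=4 → 18/25 = 0.7200
  2: TP=7, FP=1+1+1=3, FN=1+2+2=5 → 14/22 = 0.6364
  3: TP=5, FP=1+0+2=3, FN=0+1+1=2 → 10/15 = 0.6667
Lowest is class '0' with F1 score = 0.571.

0.571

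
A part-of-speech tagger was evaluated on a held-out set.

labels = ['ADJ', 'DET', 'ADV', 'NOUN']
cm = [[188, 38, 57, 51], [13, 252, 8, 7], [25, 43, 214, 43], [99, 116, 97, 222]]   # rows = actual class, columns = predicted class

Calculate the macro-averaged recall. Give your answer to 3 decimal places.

0.634

Per-class recall (TP/(TP+FN)):
  ADJ: TP=188, FN=38+57+51=146 → 188/334 = 0.5629
  DET: TP=252, FN=13+8+7=28 → 252/280 = 0.9000
  ADV: TP=214, FN=25+43+43=111 → 214/325 = 0.6585
  NOUN: TP=222, FN=99+116+97=312 → 222/534 = 0.4157
Macro-recall = mean = (0.5629 + 0.9000 + 0.6585 + 0.4157) / 4 = 0.634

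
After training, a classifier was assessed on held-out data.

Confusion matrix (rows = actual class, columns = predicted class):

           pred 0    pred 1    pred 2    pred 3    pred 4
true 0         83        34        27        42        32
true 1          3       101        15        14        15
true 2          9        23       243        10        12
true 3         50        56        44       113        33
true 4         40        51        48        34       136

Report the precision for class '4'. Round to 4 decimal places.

0.5965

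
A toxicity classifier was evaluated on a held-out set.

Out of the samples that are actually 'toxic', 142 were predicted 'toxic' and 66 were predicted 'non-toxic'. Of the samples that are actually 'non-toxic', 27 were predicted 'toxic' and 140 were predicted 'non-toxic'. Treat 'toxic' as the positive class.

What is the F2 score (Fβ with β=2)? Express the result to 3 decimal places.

0.709

Fβ = (1+β²)·TP / ((1+β²)·TP + β²·FN + FP), with β²=4
= 5·142 / (5·142 + 4·66 + 27) = 0.709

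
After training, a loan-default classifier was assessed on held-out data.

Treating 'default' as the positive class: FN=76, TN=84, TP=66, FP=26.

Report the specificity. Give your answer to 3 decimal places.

Specificity = TN/(TN+FP) = 84/(84+26) = 0.764

0.764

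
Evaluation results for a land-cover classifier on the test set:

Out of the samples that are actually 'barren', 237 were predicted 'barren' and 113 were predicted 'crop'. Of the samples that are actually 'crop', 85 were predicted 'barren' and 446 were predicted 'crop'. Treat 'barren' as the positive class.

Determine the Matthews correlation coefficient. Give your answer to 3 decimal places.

MCC = (TP·TN − FP·FN) / √((TP+FP)(TP+FN)(TN+FP)(TN+FN))
Numerator = 237·446 − 85·113 = 96097
Denominator = √(322·350·531·559) = √33452628300 = 182900.5968
MCC = 96097 / 182900.5968 = 0.525

0.525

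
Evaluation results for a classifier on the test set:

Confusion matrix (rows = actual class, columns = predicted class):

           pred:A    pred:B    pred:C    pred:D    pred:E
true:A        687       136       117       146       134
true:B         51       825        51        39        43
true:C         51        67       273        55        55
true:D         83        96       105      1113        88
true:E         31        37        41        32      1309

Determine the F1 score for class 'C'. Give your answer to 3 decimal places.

Treat 'C' as positive and all other classes as negative.
F1 score = 2·TP/(2·TP+FP+FN).
C: TP=273, FP=117+51+105+41=314, FN=51+67+55+55=228 → 546/1088 = 0.5018

0.502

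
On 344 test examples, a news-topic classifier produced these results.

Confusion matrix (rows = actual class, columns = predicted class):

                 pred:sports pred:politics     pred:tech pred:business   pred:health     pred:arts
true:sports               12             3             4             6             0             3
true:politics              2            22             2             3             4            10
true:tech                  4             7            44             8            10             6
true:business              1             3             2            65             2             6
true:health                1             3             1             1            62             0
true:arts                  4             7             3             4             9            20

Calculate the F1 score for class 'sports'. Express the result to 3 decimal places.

0.462

One-vs-rest for 'sports': TP = diagonal; FP = other classes predicted 'sports'; FN = 'sports' predicted as other.
F1 score = 2·TP/(2·TP+FP+FN).
sports: TP=12, FP=2+4+1+1+4=12, FN=3+4+6+0+3=16 → 24/52 = 0.4615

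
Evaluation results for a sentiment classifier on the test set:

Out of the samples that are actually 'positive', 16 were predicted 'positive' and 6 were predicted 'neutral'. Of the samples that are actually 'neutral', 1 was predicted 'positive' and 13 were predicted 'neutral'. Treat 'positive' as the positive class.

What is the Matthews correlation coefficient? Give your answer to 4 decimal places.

0.6404

MCC = (TP·TN − FP·FN) / √((TP+FP)(TP+FN)(TN+FP)(TN+FN))
Numerator = 16·13 − 1·6 = 202
Denominator = √(17·22·14·19) = √99484 = 315.4108
MCC = 202 / 315.4108 = 0.6404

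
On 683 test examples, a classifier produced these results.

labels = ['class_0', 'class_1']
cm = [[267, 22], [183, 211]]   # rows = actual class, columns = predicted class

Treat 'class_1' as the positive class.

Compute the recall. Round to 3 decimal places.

0.536

Recall = TP/(TP+FN) = 211/(211+183) = 211/394 = 0.536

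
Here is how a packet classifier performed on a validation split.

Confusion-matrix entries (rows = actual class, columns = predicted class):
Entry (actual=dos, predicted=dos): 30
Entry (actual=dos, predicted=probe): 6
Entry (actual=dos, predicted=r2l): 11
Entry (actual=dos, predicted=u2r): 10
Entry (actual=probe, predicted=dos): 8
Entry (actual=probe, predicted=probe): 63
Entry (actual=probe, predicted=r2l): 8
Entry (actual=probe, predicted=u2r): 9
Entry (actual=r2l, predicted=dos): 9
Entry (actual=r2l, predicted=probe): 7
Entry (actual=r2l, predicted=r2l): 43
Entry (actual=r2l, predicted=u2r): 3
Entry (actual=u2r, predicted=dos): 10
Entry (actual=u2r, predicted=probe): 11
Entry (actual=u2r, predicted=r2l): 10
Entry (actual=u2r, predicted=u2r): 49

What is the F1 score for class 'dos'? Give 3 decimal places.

0.526

Treat 'dos' as positive and all other classes as negative.
F1 score = 2·TP/(2·TP+FP+FN).
dos: TP=30, FP=8+9+10=27, FN=6+11+10=27 → 60/114 = 0.5263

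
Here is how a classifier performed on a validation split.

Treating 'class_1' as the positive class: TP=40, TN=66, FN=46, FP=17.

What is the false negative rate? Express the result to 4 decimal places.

FNR = FN/(FN+TP) = 46/(46+40) = 0.5349

0.5349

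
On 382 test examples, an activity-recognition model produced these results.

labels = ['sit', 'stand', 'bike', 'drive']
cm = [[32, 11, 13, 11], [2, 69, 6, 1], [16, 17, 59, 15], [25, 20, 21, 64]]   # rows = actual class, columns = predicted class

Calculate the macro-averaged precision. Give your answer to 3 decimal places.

0.579

Per-class precision (TP/(TP+FP)):
  sit: TP=32, FP=2+16+25=43 → 32/75 = 0.4267
  stand: TP=69, FP=11+17+20=48 → 69/117 = 0.5897
  bike: TP=59, FP=13+6+21=40 → 59/99 = 0.5960
  drive: TP=64, FP=11+1+15=27 → 64/91 = 0.7033
Macro-precision = mean = (0.4267 + 0.5897 + 0.5960 + 0.7033) / 4 = 0.579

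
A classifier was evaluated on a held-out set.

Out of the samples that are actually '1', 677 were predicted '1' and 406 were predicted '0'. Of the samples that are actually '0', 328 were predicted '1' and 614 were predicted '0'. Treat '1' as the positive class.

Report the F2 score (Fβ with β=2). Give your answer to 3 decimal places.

0.634

Fβ = (1+β²)·TP / ((1+β²)·TP + β²·FN + FP), with β²=4
= 5·677 / (5·677 + 4·406 + 328) = 0.634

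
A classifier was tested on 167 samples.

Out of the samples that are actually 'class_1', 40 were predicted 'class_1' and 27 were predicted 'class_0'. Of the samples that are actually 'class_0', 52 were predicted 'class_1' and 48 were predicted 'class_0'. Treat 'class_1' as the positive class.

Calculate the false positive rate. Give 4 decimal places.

0.5200

FPR = FP/(FP+TN) = 52/(52+48) = 0.5200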